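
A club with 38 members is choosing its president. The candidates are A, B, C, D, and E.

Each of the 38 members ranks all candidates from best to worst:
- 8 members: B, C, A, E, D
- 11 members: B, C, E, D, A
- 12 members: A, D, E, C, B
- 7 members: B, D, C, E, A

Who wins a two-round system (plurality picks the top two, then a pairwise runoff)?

B

Round 1 first-place votes: A 12, B 26, C 0, D 0, E 0. B and A advance.
Runoff: B is ranked above A on 26 ballots, A above B on 12.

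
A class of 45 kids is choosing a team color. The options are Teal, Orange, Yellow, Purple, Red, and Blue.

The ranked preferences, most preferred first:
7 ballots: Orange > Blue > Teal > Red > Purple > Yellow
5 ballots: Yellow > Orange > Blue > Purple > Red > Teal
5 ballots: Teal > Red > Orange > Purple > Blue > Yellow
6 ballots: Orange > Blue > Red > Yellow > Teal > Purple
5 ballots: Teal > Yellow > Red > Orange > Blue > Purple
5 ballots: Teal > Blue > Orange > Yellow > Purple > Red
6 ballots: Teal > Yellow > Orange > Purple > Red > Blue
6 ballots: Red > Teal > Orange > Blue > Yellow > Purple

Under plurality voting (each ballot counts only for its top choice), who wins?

Teal

First-place votes: Teal 21, Orange 13, Yellow 5, Purple 0, Red 6, Blue 0.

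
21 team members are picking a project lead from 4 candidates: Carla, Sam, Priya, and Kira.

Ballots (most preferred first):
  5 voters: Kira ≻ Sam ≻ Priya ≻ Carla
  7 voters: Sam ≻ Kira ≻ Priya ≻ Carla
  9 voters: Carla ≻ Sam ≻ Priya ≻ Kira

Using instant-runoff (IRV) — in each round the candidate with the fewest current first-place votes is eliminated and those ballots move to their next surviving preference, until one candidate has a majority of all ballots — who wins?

Round 1: Carla 9, Sam 7, Priya 0, Kira 5. Priya eliminated.
Round 2: Carla 9, Sam 7, Kira 5. Kira eliminated.
Round 3: Carla 9, Sam 12. Sam has a majority (≥11).

Sam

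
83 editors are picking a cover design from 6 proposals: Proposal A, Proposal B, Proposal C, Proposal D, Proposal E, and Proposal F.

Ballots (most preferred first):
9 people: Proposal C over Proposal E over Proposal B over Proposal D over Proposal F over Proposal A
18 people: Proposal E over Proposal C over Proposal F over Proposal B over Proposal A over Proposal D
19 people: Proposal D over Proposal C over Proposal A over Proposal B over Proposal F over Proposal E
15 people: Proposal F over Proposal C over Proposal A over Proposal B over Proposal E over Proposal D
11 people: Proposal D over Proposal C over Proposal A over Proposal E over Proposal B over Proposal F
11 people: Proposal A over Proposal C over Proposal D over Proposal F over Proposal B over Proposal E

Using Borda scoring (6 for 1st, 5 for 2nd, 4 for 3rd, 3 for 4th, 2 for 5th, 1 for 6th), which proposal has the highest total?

Proposal A: 9×1 + 18×2 + 19×4 + 15×4 + 11×4 + 11×6 = 291
Proposal B: 9×4 + 18×3 + 19×3 + 15×3 + 11×2 + 11×2 = 236
Proposal C: 9×6 + 18×5 + 19×5 + 15×5 + 11×5 + 11×5 = 424
Proposal D: 9×3 + 18×1 + 19×6 + 15×1 + 11×6 + 11×4 = 284
Proposal E: 9×5 + 18×6 + 19×1 + 15×2 + 11×3 + 11×1 = 246
Proposal F: 9×2 + 18×4 + 19×2 + 15×6 + 11×1 + 11×3 = 262

Proposal C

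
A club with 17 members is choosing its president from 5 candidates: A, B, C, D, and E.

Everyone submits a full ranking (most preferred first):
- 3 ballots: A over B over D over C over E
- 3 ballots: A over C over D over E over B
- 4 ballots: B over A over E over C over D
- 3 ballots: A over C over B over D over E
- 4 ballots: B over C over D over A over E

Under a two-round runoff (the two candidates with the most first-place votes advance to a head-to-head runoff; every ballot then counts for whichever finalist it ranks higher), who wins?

A

Round 1 first-place votes: A 9, B 8, C 0, D 0, E 0. A and B advance.
Runoff: A is ranked above B on 9 ballots, B above A on 8.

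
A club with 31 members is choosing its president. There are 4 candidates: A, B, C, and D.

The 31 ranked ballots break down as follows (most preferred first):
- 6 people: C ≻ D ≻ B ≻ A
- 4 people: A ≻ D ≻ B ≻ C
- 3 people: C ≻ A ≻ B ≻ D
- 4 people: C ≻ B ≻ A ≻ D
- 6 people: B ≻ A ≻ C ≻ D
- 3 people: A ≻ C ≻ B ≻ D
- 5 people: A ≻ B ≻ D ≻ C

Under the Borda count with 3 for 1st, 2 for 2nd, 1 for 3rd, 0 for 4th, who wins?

A

A: 6×0 + 4×3 + 3×2 + 4×1 + 6×2 + 3×3 + 5×3 = 58
B: 6×1 + 4×1 + 3×1 + 4×2 + 6×3 + 3×1 + 5×2 = 52
C: 6×3 + 4×0 + 3×3 + 4×3 + 6×1 + 3×2 + 5×0 = 51
D: 6×2 + 4×2 + 3×0 + 4×0 + 6×0 + 3×0 + 5×1 = 25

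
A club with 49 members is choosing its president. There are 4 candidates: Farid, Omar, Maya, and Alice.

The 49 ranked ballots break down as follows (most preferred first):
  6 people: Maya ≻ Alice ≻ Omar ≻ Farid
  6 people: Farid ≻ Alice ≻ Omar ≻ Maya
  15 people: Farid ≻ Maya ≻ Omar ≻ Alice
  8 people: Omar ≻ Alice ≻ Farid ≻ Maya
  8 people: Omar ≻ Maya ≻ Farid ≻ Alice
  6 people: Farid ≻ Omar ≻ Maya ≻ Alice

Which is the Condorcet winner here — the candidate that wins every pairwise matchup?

Farid vs Omar: 27–22
Farid vs Maya: 35–14
Farid vs Alice: 35–14
Farid beats every other candidate.

Farid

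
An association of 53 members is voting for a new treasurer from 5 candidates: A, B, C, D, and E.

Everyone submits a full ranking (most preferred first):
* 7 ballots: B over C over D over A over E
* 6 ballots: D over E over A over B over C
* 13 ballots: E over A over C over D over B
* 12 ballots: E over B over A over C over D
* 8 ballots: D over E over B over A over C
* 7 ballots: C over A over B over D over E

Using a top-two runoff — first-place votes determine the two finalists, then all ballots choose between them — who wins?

D

Round 1 first-place votes: A 0, B 7, C 7, D 14, E 25. E and D advance.
Runoff: E is ranked above D on 25 ballots, D above E on 28.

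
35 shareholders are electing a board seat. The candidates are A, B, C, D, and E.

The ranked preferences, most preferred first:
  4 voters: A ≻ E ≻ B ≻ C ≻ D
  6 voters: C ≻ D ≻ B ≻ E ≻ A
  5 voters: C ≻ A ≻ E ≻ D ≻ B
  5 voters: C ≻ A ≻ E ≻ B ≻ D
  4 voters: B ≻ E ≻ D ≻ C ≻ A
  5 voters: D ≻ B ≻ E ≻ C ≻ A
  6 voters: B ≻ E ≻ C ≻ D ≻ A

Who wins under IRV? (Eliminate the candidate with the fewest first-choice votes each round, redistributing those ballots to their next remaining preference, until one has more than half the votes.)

Round 1: A 4, B 10, C 16, D 5, E 0. E eliminated.
Round 2: A 4, B 10, C 16, D 5. A eliminated.
Round 3: B 14, C 16, D 5. D eliminated.
Round 4: B 19, C 16. B has a majority (≥18).

B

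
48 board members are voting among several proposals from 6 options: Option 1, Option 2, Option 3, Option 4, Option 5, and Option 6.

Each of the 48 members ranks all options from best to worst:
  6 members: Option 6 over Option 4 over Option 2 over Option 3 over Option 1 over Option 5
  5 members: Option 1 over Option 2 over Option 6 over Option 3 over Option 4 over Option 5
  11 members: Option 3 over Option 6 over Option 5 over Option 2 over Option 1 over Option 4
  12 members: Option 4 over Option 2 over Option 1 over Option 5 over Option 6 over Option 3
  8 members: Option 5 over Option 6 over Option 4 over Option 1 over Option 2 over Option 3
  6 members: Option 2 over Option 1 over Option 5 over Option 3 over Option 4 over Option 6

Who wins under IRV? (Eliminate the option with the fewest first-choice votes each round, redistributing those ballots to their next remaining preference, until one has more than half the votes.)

Round 1: Option 1 5, Option 2 6, Option 3 11, Option 4 12, Option 5 8, Option 6 6. Option 1 eliminated.
Round 2: Option 2 11, Option 3 11, Option 4 12, Option 5 8, Option 6 6. Option 6 eliminated.
Round 3: Option 2 11, Option 3 11, Option 4 18, Option 5 8. Option 5 eliminated.
Round 4: Option 2 11, Option 3 11, Option 4 26. Option 4 has a majority (≥25).

Option 4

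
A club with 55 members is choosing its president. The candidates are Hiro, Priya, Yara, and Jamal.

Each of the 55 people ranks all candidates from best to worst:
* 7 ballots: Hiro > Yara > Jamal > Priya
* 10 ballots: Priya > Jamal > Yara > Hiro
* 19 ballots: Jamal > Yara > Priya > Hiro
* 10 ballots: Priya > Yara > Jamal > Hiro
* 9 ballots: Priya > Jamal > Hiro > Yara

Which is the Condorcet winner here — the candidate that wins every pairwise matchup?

Priya vs Hiro: 48–7
Priya vs Yara: 29–26
Priya vs Jamal: 29–26
Priya beats every other candidate.

Priya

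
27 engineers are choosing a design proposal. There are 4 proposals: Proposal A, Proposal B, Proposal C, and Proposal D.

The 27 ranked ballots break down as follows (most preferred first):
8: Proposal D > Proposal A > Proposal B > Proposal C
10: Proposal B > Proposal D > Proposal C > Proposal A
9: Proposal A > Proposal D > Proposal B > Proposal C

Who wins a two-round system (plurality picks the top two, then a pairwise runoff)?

Proposal A

Round 1 first-place votes: Proposal A 9, Proposal B 10, Proposal C 0, Proposal D 8. Proposal B and Proposal A advance.
Runoff: Proposal B is ranked above Proposal A on 10 ballots, Proposal A above Proposal B on 17.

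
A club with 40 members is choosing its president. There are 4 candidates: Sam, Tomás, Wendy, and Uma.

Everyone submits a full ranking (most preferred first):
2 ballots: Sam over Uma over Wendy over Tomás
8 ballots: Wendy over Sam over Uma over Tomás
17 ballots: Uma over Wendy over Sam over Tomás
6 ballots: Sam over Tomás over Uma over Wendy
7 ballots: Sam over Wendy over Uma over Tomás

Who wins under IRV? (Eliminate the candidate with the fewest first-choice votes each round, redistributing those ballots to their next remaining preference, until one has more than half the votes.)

Round 1: Sam 15, Tomás 0, Wendy 8, Uma 17. Tomás eliminated.
Round 2: Sam 15, Wendy 8, Uma 17. Wendy eliminated.
Round 3: Sam 23, Uma 17. Sam has a majority (≥21).

Sam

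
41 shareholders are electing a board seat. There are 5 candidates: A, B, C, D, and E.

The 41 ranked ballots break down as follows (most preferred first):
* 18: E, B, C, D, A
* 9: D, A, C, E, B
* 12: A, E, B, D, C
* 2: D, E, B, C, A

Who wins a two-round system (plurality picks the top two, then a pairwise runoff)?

A

Round 1 first-place votes: A 12, B 0, C 0, D 11, E 18. E and A advance.
Runoff: E is ranked above A on 20 ballots, A above E on 21.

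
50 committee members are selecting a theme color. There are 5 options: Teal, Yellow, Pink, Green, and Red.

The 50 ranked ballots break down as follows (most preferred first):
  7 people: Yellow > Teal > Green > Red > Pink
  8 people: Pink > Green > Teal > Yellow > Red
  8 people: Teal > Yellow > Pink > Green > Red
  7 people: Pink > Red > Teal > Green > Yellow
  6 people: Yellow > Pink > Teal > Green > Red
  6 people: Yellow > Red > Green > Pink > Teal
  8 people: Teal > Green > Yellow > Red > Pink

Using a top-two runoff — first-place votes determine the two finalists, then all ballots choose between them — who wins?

Round 1 first-place votes: Teal 16, Yellow 19, Pink 15, Green 0, Red 0. Yellow and Teal advance.
Runoff: Yellow is ranked above Teal on 19 ballots, Teal above Yellow on 31.

Teal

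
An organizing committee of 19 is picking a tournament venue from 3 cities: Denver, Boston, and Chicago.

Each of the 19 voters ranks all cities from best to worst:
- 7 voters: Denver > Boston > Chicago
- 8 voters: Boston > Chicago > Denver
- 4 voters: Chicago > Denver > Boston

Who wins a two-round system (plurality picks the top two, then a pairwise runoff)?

Denver

Round 1 first-place votes: Denver 7, Boston 8, Chicago 4. Boston and Denver advance.
Runoff: Boston is ranked above Denver on 8 ballots, Denver above Boston on 11.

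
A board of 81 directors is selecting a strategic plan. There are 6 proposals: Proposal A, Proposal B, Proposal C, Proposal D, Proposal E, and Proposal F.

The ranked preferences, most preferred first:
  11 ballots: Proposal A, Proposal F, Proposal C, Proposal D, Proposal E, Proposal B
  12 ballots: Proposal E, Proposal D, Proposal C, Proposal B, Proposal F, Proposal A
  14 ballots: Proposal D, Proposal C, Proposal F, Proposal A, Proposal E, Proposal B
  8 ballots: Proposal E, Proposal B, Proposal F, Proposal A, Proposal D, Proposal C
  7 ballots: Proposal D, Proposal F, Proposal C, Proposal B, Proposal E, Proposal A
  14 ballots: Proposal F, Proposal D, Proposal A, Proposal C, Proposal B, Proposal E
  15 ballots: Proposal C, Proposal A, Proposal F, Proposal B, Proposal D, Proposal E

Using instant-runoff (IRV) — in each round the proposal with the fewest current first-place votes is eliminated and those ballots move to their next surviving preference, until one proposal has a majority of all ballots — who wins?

Round 1: Proposal A 11, Proposal B 0, Proposal C 15, Proposal D 21, Proposal E 20, Proposal F 14. Proposal B eliminated.
Round 2: Proposal A 11, Proposal C 15, Proposal D 21, Proposal E 20, Proposal F 14. Proposal A eliminated.
Round 3: Proposal C 15, Proposal D 21, Proposal E 20, Proposal F 25. Proposal C eliminated.
Round 4: Proposal D 21, Proposal E 20, Proposal F 40. Proposal E eliminated.
Round 5: Proposal D 33, Proposal F 48. Proposal F has a majority (≥41).

Proposal F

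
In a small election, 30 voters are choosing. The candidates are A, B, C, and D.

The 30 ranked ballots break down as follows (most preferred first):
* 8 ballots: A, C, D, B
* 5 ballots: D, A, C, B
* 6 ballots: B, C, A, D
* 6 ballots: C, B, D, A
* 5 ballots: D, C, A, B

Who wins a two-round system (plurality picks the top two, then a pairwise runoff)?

Round 1 first-place votes: A 8, B 6, C 6, D 10. D and A advance.
Runoff: D is ranked above A on 16 ballots, A above D on 14.

D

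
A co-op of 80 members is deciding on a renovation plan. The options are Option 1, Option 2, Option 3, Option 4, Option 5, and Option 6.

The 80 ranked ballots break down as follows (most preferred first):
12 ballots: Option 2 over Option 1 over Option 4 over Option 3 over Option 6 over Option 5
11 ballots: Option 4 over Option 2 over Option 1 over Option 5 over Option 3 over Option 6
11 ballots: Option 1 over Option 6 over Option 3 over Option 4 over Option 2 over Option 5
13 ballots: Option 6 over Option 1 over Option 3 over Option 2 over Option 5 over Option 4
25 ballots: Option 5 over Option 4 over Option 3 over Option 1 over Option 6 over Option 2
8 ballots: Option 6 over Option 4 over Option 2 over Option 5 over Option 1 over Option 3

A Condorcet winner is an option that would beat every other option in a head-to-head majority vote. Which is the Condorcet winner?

Option 4 vs Option 1: 44–36
Option 4 vs Option 2: 55–25
Option 4 vs Option 3: 56–24
Option 4 vs Option 5: 42–38
Option 4 vs Option 6: 48–32
Option 4 beats every other option.

Option 4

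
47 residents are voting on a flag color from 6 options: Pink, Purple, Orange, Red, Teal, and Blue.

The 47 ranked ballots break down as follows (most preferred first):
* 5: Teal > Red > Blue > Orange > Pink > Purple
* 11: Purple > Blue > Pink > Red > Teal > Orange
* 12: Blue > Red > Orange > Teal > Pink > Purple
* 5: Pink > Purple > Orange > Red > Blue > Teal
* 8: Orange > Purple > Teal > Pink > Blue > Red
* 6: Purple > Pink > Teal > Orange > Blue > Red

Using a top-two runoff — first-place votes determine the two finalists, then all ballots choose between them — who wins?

Round 1 first-place votes: Pink 5, Purple 17, Orange 8, Red 0, Teal 5, Blue 12. Purple and Blue advance.
Runoff: Purple is ranked above Blue on 30 ballots, Blue above Purple on 17.

Purple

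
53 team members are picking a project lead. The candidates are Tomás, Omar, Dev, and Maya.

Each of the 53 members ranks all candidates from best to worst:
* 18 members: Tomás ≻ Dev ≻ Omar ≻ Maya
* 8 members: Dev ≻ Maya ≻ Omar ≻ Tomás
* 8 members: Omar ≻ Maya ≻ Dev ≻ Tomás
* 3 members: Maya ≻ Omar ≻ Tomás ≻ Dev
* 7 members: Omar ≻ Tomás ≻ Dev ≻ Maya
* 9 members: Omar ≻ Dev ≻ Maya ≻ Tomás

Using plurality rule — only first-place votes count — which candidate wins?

First-place votes: Tomás 18, Omar 24, Dev 8, Maya 3.

Omar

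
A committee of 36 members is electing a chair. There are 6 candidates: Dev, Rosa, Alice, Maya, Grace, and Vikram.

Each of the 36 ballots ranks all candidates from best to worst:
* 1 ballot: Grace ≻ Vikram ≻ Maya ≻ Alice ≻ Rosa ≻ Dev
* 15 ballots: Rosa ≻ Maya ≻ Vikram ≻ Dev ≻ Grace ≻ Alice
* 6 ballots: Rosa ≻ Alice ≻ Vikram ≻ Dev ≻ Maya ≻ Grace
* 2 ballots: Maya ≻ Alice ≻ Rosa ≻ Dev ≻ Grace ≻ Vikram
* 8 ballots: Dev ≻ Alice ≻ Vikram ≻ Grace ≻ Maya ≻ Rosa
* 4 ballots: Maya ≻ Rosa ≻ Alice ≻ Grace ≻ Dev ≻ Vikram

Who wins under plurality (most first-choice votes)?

Rosa

First-place votes: Dev 8, Rosa 21, Alice 0, Maya 6, Grace 1, Vikram 0.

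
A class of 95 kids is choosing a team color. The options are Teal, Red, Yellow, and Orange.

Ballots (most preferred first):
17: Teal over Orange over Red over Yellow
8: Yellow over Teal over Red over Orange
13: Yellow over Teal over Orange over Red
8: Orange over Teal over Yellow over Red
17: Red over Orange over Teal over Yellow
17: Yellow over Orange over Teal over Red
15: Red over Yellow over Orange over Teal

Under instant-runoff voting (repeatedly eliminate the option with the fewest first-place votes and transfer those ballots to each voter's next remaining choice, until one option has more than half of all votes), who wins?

Round 1: Teal 17, Red 32, Yellow 38, Orange 8. Orange eliminated.
Round 2: Teal 25, Red 32, Yellow 38. Teal eliminated.
Round 3: Red 49, Yellow 46. Red has a majority (≥48).

Red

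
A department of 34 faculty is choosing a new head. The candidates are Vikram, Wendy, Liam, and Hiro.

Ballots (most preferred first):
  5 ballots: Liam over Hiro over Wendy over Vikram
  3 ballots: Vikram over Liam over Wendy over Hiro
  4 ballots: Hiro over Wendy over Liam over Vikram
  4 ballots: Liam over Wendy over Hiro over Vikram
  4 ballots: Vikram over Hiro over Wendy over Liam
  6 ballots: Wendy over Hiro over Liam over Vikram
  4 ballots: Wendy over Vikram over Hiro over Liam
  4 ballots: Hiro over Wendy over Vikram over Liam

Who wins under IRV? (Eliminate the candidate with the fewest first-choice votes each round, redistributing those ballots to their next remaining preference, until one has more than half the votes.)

Hiro

Round 1: Vikram 7, Wendy 10, Liam 9, Hiro 8. Vikram eliminated.
Round 2: Wendy 10, Liam 12, Hiro 12. Wendy eliminated.
Round 3: Liam 12, Hiro 22. Hiro has a majority (≥18).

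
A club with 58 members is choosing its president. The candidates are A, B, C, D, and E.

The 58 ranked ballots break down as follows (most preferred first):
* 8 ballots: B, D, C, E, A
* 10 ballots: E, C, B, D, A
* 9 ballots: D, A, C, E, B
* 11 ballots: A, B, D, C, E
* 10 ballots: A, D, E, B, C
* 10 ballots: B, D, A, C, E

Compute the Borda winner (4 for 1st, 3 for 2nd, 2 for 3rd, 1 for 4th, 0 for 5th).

A: 8×0 + 10×0 + 9×3 + 11×4 + 10×4 + 10×2 = 131
B: 8×4 + 10×2 + 9×0 + 11×3 + 10×1 + 10×4 = 135
C: 8×2 + 10×3 + 9×2 + 11×1 + 10×0 + 10×1 = 85
D: 8×3 + 10×1 + 9×4 + 11×2 + 10×3 + 10×3 = 152
E: 8×1 + 10×4 + 9×1 + 11×0 + 10×2 + 10×0 = 77

D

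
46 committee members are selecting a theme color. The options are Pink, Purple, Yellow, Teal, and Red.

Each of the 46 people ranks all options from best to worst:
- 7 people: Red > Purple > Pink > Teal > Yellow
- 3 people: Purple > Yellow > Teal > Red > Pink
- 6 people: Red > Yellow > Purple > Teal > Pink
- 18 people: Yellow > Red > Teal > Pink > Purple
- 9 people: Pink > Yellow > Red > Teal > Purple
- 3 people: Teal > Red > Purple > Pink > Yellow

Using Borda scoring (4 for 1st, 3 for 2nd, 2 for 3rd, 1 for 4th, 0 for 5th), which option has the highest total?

Pink: 7×2 + 3×0 + 6×0 + 18×1 + 9×4 + 3×1 = 71
Purple: 7×3 + 3×4 + 6×2 + 18×0 + 9×0 + 3×2 = 51
Yellow: 7×0 + 3×3 + 6×3 + 18×4 + 9×3 + 3×0 = 126
Teal: 7×1 + 3×2 + 6×1 + 18×2 + 9×1 + 3×4 = 76
Red: 7×4 + 3×1 + 6×4 + 18×3 + 9×2 + 3×3 = 136

Red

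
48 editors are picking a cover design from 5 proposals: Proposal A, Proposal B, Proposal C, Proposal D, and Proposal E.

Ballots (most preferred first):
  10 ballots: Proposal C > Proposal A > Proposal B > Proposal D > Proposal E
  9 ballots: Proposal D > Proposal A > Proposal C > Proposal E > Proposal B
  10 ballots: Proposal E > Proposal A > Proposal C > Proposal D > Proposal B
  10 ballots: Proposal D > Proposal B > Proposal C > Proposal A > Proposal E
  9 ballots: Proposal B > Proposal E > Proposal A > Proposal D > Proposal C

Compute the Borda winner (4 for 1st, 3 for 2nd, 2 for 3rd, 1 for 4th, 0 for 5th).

Proposal A: 10×3 + 9×3 + 10×3 + 10×1 + 9×2 = 115
Proposal B: 10×2 + 9×0 + 10×0 + 10×3 + 9×4 = 86
Proposal C: 10×4 + 9×2 + 10×2 + 10×2 + 9×0 = 98
Proposal D: 10×1 + 9×4 + 10×1 + 10×4 + 9×1 = 105
Proposal E: 10×0 + 9×1 + 10×4 + 10×0 + 9×3 = 76

Proposal A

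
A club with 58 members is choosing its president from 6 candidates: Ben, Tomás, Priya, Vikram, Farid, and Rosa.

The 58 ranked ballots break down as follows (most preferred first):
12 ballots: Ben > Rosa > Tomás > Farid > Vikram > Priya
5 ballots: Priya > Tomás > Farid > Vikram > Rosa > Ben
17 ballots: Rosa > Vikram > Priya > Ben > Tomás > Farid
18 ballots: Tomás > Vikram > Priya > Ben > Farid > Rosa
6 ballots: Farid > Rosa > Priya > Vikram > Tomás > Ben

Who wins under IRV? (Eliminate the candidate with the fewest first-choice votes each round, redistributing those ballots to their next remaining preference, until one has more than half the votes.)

Rosa

Round 1: Ben 12, Tomás 18, Priya 5, Vikram 0, Farid 6, Rosa 17. Vikram eliminated.
Round 2: Ben 12, Tomás 18, Priya 5, Farid 6, Rosa 17. Priya eliminated.
Round 3: Ben 12, Tomás 23, Farid 6, Rosa 17. Farid eliminated.
Round 4: Ben 12, Tomás 23, Rosa 23. Ben eliminated.
Round 5: Tomás 23, Rosa 35. Rosa has a majority (≥30).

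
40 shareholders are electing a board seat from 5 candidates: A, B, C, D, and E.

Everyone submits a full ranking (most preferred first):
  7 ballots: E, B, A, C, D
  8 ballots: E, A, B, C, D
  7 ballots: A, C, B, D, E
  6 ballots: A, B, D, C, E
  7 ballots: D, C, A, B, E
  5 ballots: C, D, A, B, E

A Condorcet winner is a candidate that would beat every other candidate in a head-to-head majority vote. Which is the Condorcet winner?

A

A vs B: 33–7
A vs C: 28–12
A vs D: 28–12
A vs E: 25–15
A beats every other candidate.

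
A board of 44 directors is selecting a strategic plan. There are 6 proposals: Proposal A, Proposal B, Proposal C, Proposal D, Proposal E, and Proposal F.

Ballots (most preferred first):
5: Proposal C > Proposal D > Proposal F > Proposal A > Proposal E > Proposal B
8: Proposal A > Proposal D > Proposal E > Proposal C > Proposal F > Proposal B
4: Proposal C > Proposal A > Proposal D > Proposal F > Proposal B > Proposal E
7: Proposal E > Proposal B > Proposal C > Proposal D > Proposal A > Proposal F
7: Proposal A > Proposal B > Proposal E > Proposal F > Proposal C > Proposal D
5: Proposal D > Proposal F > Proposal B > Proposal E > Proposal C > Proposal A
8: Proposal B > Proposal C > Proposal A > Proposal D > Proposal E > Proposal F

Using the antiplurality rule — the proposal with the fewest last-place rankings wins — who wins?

Proposal C

Last-place votes: Proposal A 5, Proposal B 13, Proposal C 0, Proposal D 7, Proposal E 4, Proposal F 15.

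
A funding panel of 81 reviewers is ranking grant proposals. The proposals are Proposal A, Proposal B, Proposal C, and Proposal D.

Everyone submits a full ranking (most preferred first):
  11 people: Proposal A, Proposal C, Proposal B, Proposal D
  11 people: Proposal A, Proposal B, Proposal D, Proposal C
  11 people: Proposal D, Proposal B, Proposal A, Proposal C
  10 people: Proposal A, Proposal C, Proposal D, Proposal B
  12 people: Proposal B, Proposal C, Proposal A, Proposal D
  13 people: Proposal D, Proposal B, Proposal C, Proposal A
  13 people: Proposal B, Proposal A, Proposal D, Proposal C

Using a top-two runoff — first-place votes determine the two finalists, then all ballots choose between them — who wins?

Proposal B

Round 1 first-place votes: Proposal A 32, Proposal B 25, Proposal C 0, Proposal D 24. Proposal A and Proposal B advance.
Runoff: Proposal A is ranked above Proposal B on 32 ballots, Proposal B above Proposal A on 49.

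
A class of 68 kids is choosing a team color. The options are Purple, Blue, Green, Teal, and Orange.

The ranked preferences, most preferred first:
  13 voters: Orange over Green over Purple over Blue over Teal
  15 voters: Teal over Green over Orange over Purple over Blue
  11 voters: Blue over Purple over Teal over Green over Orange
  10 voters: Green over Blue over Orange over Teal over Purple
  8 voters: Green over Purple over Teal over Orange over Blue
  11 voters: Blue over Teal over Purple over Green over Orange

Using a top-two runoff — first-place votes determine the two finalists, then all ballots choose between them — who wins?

Green

Round 1 first-place votes: Purple 0, Blue 22, Green 18, Teal 15, Orange 13. Blue and Green advance.
Runoff: Blue is ranked above Green on 22 ballots, Green above Blue on 46.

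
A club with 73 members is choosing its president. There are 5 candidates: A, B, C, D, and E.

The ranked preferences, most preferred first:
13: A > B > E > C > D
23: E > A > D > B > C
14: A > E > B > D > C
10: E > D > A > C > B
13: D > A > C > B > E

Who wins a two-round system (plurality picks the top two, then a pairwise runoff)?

A

Round 1 first-place votes: A 27, B 0, C 0, D 13, E 33. E and A advance.
Runoff: E is ranked above A on 33 ballots, A above E on 40.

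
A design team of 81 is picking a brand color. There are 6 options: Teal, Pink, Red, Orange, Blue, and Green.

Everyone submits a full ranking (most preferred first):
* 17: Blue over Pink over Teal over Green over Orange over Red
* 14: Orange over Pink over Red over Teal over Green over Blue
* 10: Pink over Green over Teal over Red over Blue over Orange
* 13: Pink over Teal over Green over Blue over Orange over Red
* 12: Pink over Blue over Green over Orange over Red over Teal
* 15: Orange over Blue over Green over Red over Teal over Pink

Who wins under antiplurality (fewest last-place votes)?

Last-place votes: Teal 12, Pink 15, Red 30, Orange 10, Blue 14, Green 0.

Green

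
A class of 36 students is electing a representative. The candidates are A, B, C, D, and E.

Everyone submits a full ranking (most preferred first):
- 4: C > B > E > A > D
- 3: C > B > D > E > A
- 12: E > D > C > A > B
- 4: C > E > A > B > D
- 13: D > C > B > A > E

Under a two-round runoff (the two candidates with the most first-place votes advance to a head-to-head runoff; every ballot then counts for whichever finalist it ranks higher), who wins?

E

Round 1 first-place votes: A 0, B 0, C 11, D 13, E 12. D and E advance.
Runoff: D is ranked above E on 16 ballots, E above D on 20.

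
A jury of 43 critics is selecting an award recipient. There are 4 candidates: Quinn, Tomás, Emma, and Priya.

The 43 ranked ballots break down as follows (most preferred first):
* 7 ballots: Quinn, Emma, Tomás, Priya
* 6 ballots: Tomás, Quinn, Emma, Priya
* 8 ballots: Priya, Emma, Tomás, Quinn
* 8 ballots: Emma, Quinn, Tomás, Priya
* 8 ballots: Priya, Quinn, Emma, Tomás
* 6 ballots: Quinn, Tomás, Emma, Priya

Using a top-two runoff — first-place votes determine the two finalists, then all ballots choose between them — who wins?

Quinn

Round 1 first-place votes: Quinn 13, Tomás 6, Emma 8, Priya 16. Priya and Quinn advance.
Runoff: Priya is ranked above Quinn on 16 ballots, Quinn above Priya on 27.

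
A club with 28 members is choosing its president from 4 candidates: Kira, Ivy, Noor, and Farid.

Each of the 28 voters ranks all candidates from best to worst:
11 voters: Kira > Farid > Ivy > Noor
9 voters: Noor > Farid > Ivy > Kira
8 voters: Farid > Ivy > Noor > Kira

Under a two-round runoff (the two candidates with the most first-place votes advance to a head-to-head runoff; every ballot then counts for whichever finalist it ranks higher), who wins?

Round 1 first-place votes: Kira 11, Ivy 0, Noor 9, Farid 8. Kira and Noor advance.
Runoff: Kira is ranked above Noor on 11 ballots, Noor above Kira on 17.

Noor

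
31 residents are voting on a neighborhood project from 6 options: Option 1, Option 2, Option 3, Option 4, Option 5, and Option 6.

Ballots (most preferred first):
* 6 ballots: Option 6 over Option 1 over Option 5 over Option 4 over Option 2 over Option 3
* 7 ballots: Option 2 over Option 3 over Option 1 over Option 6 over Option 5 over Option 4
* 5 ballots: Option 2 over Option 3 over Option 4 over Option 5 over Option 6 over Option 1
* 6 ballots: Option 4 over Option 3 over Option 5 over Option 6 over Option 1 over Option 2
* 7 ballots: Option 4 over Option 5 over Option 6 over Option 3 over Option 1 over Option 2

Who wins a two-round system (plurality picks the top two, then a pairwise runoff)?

Option 4

Round 1 first-place votes: Option 1 0, Option 2 12, Option 3 0, Option 4 13, Option 5 0, Option 6 6. Option 4 and Option 2 advance.
Runoff: Option 4 is ranked above Option 2 on 19 ballots, Option 2 above Option 4 on 12.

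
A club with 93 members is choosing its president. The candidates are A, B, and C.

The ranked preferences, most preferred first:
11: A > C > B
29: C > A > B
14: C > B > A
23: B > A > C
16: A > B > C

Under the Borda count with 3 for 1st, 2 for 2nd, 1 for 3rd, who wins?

A: 11×3 + 29×2 + 14×1 + 23×2 + 16×3 = 199
B: 11×1 + 29×1 + 14×2 + 23×3 + 16×2 = 169
C: 11×2 + 29×3 + 14×3 + 23×1 + 16×1 = 190

A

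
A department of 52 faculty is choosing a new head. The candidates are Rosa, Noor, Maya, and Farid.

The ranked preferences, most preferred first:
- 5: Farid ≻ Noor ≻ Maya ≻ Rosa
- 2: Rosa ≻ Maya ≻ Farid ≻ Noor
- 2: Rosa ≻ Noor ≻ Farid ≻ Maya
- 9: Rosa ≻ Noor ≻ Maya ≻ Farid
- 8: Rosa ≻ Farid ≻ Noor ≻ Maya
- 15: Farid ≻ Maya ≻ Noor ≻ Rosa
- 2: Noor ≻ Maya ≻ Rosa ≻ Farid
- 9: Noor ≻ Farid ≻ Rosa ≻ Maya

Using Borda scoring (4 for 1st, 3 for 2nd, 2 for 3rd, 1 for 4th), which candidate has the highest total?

Farid

Rosa: 5×1 + 2×4 + 2×4 + 9×4 + 8×4 + 15×1 + 2×2 + 9×2 = 126
Noor: 5×3 + 2×1 + 2×3 + 9×3 + 8×2 + 15×2 + 2×4 + 9×4 = 140
Maya: 5×2 + 2×3 + 2×1 + 9×2 + 8×1 + 15×3 + 2×3 + 9×1 = 104
Farid: 5×4 + 2×2 + 2×2 + 9×1 + 8×3 + 15×4 + 2×1 + 9×3 = 150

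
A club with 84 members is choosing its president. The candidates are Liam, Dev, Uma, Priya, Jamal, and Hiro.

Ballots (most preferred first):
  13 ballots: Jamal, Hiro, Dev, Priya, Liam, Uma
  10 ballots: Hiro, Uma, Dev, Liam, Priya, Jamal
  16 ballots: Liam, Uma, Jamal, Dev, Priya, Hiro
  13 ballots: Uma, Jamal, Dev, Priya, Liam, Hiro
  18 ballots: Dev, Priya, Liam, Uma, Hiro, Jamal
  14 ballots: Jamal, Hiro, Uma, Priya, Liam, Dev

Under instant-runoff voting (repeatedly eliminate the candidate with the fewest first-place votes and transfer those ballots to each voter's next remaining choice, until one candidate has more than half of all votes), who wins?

Uma

Round 1: Liam 16, Dev 18, Uma 13, Priya 0, Jamal 27, Hiro 10. Priya eliminated.
Round 2: Liam 16, Dev 18, Uma 13, Jamal 27, Hiro 10. Hiro eliminated.
Round 3: Liam 16, Dev 18, Uma 23, Jamal 27. Liam eliminated.
Round 4: Dev 18, Uma 39, Jamal 27. Dev eliminated.
Round 5: Uma 57, Jamal 27. Uma has a majority (≥43).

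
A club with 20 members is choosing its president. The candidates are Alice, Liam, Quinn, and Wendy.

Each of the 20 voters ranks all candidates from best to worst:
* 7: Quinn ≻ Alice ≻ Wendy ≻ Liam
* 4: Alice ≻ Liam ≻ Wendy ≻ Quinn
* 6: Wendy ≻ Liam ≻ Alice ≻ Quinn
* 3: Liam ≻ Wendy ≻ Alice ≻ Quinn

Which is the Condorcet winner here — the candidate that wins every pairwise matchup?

Alice vs Liam: 11–9
Alice vs Quinn: 13–7
Alice vs Wendy: 11–9
Alice beats every other candidate.

Alice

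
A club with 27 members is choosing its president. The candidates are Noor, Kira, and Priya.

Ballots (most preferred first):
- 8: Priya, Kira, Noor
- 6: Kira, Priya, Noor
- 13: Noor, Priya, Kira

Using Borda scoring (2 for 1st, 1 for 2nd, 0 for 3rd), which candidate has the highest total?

Noor: 8×0 + 6×0 + 13×2 = 26
Kira: 8×1 + 6×2 + 13×0 = 20
Priya: 8×2 + 6×1 + 13×1 = 35

Priya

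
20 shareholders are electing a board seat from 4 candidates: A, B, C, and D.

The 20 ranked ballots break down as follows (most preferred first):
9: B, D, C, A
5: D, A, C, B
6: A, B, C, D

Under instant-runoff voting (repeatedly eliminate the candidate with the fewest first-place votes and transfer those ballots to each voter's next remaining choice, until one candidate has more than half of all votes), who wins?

Round 1: A 6, B 9, C 0, D 5. C eliminated.
Round 2: A 6, B 9, D 5. D eliminated.
Round 3: A 11, B 9. A has a majority (≥11).

A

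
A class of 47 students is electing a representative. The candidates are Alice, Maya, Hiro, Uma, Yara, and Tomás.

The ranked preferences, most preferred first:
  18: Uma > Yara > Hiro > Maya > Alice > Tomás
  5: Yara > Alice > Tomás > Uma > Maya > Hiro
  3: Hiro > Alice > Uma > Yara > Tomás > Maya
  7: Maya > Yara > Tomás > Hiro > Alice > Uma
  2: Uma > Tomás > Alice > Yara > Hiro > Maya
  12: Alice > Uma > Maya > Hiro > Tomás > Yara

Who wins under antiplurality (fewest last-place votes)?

Last-place votes: Alice 0, Maya 5, Hiro 5, Uma 7, Yara 12, Tomás 18.

Alice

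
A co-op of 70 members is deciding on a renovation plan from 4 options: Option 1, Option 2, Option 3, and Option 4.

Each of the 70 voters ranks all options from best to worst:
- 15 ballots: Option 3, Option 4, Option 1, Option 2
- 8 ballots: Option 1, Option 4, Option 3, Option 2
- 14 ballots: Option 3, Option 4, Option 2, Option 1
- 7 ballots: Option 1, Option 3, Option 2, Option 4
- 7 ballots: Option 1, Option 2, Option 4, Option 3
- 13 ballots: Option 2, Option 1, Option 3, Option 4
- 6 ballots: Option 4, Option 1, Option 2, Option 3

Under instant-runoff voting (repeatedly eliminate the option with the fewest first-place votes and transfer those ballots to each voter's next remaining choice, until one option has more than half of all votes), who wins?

Option 1

Round 1: Option 1 22, Option 2 13, Option 3 29, Option 4 6. Option 4 eliminated.
Round 2: Option 1 28, Option 2 13, Option 3 29. Option 2 eliminated.
Round 3: Option 1 41, Option 3 29. Option 1 has a majority (≥36).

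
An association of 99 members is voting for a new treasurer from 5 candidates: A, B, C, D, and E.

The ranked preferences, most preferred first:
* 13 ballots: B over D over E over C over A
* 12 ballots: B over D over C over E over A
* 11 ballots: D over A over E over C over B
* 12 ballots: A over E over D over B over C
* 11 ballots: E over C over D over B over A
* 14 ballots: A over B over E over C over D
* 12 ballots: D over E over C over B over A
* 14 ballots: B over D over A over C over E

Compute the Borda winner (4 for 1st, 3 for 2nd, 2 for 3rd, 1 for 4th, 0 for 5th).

D

A: 13×0 + 12×0 + 11×3 + 12×4 + 11×0 + 14×4 + 12×0 + 14×2 = 165
B: 13×4 + 12×4 + 11×0 + 12×1 + 11×1 + 14×3 + 12×1 + 14×4 = 233
C: 13×1 + 12×2 + 11×1 + 12×0 + 11×3 + 14×1 + 12×2 + 14×1 = 133
D: 13×3 + 12×3 + 11×4 + 12×2 + 11×2 + 14×0 + 12×4 + 14×3 = 255
E: 13×2 + 12×1 + 11×2 + 12×3 + 11×4 + 14×2 + 12×3 + 14×0 = 204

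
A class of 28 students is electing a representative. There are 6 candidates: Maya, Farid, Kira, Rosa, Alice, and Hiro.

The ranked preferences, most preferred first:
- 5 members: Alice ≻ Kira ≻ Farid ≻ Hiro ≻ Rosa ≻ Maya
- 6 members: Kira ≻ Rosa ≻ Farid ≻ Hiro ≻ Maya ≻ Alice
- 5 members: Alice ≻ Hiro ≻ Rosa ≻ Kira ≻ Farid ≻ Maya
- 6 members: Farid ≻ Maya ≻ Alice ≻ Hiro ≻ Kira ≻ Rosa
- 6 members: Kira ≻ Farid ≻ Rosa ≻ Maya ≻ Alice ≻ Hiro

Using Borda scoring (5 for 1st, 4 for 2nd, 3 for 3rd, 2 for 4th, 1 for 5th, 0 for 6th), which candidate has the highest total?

Maya: 5×0 + 6×1 + 5×0 + 6×4 + 6×2 = 42
Farid: 5×3 + 6×3 + 5×1 + 6×5 + 6×4 = 92
Kira: 5×4 + 6×5 + 5×2 + 6×1 + 6×5 = 96
Rosa: 5×1 + 6×4 + 5×3 + 6×0 + 6×3 = 62
Alice: 5×5 + 6×0 + 5×5 + 6×3 + 6×1 = 74
Hiro: 5×2 + 6×2 + 5×4 + 6×2 + 6×0 = 54

Kira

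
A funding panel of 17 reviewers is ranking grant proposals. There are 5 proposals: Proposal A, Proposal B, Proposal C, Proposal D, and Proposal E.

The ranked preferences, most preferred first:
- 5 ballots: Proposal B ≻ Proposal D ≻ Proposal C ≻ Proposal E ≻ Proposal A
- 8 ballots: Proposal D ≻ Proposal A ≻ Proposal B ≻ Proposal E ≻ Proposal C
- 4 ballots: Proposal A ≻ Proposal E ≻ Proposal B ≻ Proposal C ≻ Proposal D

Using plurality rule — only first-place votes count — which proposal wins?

Proposal D

First-place votes: Proposal A 4, Proposal B 5, Proposal C 0, Proposal D 8, Proposal E 0.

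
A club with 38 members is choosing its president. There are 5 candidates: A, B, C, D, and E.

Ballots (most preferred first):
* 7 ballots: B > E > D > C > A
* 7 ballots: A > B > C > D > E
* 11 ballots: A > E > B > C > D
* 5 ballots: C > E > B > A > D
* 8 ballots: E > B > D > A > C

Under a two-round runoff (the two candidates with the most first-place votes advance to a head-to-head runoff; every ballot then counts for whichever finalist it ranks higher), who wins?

E

Round 1 first-place votes: A 18, B 7, C 5, D 0, E 8. A and E advance.
Runoff: A is ranked above E on 18 ballots, E above A on 20.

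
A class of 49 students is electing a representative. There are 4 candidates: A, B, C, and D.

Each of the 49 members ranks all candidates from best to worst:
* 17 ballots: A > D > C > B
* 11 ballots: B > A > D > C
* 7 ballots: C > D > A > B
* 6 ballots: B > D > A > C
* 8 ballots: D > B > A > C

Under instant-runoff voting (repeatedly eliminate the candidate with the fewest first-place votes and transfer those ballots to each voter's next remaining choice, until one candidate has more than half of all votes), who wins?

Round 1: A 17, B 17, C 7, D 8. C eliminated.
Round 2: A 17, B 17, D 15. D eliminated.
Round 3: A 24, B 25. B has a majority (≥25).

B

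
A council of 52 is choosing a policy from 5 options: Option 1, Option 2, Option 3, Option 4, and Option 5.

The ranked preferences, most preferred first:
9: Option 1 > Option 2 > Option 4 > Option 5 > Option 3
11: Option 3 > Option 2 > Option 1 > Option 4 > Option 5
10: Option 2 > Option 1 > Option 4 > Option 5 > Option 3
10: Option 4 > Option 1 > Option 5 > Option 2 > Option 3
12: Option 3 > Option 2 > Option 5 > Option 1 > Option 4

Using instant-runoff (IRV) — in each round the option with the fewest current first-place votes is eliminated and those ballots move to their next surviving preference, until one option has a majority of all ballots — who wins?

Round 1: Option 1 9, Option 2 10, Option 3 23, Option 4 10, Option 5 0. Option 5 eliminated.
Round 2: Option 1 9, Option 2 10, Option 3 23, Option 4 10. Option 1 eliminated.
Round 3: Option 2 19, Option 3 23, Option 4 10. Option 4 eliminated.
Round 4: Option 2 29, Option 3 23. Option 2 has a majority (≥27).

Option 2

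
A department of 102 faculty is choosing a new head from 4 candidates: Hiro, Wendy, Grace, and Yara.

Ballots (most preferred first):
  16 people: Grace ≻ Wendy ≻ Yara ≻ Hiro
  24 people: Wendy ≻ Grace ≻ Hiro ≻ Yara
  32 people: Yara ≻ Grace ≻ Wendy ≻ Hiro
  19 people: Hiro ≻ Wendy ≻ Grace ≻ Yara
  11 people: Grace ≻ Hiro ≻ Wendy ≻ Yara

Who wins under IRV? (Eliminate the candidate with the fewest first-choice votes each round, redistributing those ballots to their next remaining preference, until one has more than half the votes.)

Round 1: Hiro 19, Wendy 24, Grace 27, Yara 32. Hiro eliminated.
Round 2: Wendy 43, Grace 27, Yara 32. Grace eliminated.
Round 3: Wendy 70, Yara 32. Wendy has a majority (≥52).

Wendy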